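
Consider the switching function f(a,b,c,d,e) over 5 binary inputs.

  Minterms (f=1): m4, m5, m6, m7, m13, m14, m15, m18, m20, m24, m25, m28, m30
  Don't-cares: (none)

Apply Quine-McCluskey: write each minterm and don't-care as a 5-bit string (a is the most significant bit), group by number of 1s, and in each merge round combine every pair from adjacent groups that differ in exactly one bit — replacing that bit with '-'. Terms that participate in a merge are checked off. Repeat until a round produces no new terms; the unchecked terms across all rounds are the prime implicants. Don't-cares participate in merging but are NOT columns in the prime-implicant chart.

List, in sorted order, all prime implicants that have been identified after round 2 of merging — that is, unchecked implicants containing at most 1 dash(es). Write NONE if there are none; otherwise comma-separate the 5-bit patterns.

-0100, -1110, 1-100, 10010, 11-00, 1100-, 111-0

size-2^0 implicants → 00100(✓)  00101(✓)  00110(✓)  00111(✓)  01101(✓)  01110(✓)  01111(✓)  10010  10100(✓)  11000(✓)  11001(✓)  11100(✓)  11110(✓)
size-2^1 implicants → -0100  -1110  0-101(✓)  0-110(✓)  0-111(✓)  001-0(✓)  001-1(✓)  0010-(✓)  0011-(✓)  011-1(✓)  0111-(✓)  1-100  11-00  1100-  111-0
size-2^2 implicants → 0-1-1  0-11-  001--
Unchecked terms (primes): -0100, -1110, 0-1-1, 0-11-, 001--, 1-100, 10010, 11-00, 1100-, 111-0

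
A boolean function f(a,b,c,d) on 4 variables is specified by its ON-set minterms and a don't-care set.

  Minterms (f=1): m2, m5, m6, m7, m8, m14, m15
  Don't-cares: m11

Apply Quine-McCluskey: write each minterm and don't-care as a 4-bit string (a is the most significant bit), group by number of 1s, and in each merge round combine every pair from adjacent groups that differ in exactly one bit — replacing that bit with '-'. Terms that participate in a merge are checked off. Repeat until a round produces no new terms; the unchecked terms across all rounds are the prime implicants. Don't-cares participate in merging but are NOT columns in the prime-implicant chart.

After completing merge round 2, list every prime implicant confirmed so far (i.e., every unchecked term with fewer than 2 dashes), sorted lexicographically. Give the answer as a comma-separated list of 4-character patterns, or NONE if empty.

Round 0: 0010✓ 0101✓ 0110✓ 0111✓ 1000 1011✓ 1110✓ 1111✓
Round 1: -110✓ -111✓ 0-10 01-1 011-✓ 1-11 111-✓
Round 2: -11-
PIs = {-11-, 0-10, 01-1, 1-11, 1000}

0-10, 01-1, 1-11, 1000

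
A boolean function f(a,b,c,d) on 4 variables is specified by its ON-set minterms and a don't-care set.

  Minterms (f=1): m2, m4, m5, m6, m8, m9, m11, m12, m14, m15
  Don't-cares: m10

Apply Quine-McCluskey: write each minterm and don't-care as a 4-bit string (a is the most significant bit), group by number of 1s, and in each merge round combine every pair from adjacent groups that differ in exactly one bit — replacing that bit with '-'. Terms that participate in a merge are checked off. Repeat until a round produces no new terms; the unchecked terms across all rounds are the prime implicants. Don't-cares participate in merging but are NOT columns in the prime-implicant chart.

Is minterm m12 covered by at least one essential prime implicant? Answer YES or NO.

NO

Round 0: 0010✓ 0100✓ 0101✓ 0110✓ 1000✓ 1001✓ 1010✓ 1011✓ 1100✓ 1110✓ 1111✓
Round 1: -010✓ -100✓ -110✓ 0-10✓ 01-0✓ 010- 1-00✓ 1-10✓ 1-11✓ 10-0✓ 10-1✓ 100-✓ 101-✓ 11-0✓ 111-✓
Round 2: --10 -1-0 1--0 1-1- 10--
PIs = {--10, -1-0, 010-, 1--0, 1-1-, 10--}
Coverage chart:
  m2: --10 ←essential
  m4: -1-0,010-
  m5: 010- ←essential
  m6: --10,-1-0
  m8: 1--0,10--
  m9: 10-- ←essential
  m11: 1-1-,10--
  m12: -1-0,1--0
  m14: --10,-1-0,1--0,1-1-
  m15: 1-1- ←essential
Essential: --10, 010-, 1-1-, 10--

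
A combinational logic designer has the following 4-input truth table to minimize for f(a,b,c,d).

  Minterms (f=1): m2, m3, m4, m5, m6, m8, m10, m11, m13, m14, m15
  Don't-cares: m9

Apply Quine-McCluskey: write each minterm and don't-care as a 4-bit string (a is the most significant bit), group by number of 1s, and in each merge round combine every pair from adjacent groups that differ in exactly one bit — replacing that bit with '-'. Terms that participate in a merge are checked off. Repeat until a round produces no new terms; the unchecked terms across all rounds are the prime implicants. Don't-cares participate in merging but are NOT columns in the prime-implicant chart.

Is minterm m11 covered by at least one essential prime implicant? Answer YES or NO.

YES

size-2^0 implicants → 0010(✓)  0011(✓)  0100(✓)  0101(✓)  0110(✓)  1000(✓)  1001(✓)  1010(✓)  1011(✓)  1101(✓)  1110(✓)  1111(✓)
size-2^1 implicants → -010(✓)  -011(✓)  -101  -110(✓)  0-10(✓)  001-(✓)  01-0  010-  1-01(✓)  1-10(✓)  1-11(✓)  10-0(✓)  10-1(✓)  100-(✓)  101-(✓)  11-1(✓)  111-(✓)
size-2^2 implicants → --10  -01-  1--1  1-1-  10--
Unchecked terms (primes): --10, -01-, -101, 01-0, 010-, 1--1, 1-1-, 10--
Minterm coverage:
  m2 ⊆ --10,-01-
  m3 ⊆ -01- [E]
  m4 ⊆ 01-0,010-
  m5 ⊆ -101,010-
  m6 ⊆ --10,01-0
  m8 ⊆ 10-- [E]
  m10 ⊆ --10,-01-,1-1-,10--
  m11 ⊆ -01-,1--1,1-1-,10--
  m13 ⊆ -101,1--1
  m14 ⊆ --10,1-1-
  m15 ⊆ 1--1,1-1-
E = {-01-, 10--}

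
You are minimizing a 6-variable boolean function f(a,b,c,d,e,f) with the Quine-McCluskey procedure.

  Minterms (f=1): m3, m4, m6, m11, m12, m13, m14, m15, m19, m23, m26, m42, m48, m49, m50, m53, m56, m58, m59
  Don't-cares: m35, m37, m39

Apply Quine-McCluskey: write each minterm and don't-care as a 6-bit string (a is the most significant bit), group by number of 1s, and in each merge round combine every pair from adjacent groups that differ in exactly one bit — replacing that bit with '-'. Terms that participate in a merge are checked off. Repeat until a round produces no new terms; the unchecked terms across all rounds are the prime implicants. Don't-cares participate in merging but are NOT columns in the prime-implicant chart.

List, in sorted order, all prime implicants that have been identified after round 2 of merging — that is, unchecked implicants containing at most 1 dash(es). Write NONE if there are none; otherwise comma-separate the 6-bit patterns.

-00011, -11010, 0-0011, 00-011, 001-11, 010-11, 1-0101, 1-1010, 100-11, 1001-1, 110-01, 11000-, 11101-

[col 0] 000011*, 000100*, 000110*, 001011*, 001100*, 001101*, 001110*, 001111*, 010011*, 010111*, 011010*, 100011*, 100101*, 100111*, 101010*, 110000*, 110001*, 110010*, 110101*, 111000*, 111010*, 111011*
[col 1] -00011, -11010, 0-0011, 00-011, 00-100*, 00-110*, 0001-0*, 001-11, 0011-0*, 0011-1*, 00110-*, 00111-*, 010-11, 1-0101, 1-1010, 100-11, 1001-1, 11-000*, 11-010*, 110-01, 1100-0*, 11000-, 1110-0*, 11101-
[col 2] 00-1-0, 0011--, 11-0-0
Prime implicants: -00011, -11010, 0-0011, 00-011, 00-1-0, 001-11, 0011--, 010-11, 1-0101, 1-1010, 100-11, 1001-1, 11-0-0, 110-01, 11000-, 11101-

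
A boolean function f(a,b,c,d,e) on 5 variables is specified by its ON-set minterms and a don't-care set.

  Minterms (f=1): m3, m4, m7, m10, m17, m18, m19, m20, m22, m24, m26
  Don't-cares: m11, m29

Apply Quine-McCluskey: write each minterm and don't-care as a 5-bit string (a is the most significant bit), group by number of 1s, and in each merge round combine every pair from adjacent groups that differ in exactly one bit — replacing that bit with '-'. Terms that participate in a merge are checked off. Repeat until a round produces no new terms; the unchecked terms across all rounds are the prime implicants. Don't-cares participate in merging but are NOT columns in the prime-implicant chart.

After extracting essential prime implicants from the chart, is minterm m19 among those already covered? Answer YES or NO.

Round 0: 00011✓ 00100✓ 00111✓ 01010✓ 01011✓ 10001✓ 10010✓ 10011✓ 10100✓ 10110✓ 11000✓ 11010✓ 11101
Round 1: -0011 -0100 -1010 0-011 00-11 0101- 1-010 10-10 100-1 1001- 101-0 110-0
PIs = {-0011, -0100, -1010, 0-011, 00-11, 0101-, 1-010, 10-10, 100-1, 1001-, 101-0, 110-0, 11101}
Coverage chart:
  m3: -0011,0-011,00-11
  m4: -0100 ←essential
  m7: 00-11 ←essential
  m10: -1010,0101-
  m17: 100-1 ←essential
  m18: 1-010,10-10,1001-
  m19: -0011,100-1,1001-
  m20: -0100,101-0
  m22: 10-10,101-0
  m24: 110-0 ←essential
  m26: -1010,1-010,110-0
Essential: -0100, 00-11, 100-1, 110-0

YES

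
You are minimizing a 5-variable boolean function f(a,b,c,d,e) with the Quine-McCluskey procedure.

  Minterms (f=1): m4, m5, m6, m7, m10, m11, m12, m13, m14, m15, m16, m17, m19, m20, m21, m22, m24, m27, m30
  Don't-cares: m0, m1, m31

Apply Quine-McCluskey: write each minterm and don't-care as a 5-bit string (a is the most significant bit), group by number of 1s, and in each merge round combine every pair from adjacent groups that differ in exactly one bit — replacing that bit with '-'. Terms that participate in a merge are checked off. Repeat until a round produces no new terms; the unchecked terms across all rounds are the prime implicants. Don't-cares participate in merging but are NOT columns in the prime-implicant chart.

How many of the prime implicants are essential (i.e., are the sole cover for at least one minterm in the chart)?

size-2^0 implicants → 00000(✓)  00001(✓)  00100(✓)  00101(✓)  00110(✓)  00111(✓)  01010(✓)  01011(✓)  01100(✓)  01101(✓)  01110(✓)  01111(✓)  10000(✓)  10001(✓)  10011(✓)  10100(✓)  10101(✓)  10110(✓)  11000(✓)  11011(✓)  11110(✓)  11111(✓)
size-2^1 implicants → -0000(✓)  -0001(✓)  -0100(✓)  -0101(✓)  -0110(✓)  -1011(✓)  -1110(✓)  -1111(✓)  0-100(✓)  0-101(✓)  0-110(✓)  0-111(✓)  00-00(✓)  00-01(✓)  0000-(✓)  001-0(✓)  001-1(✓)  0010-(✓)  0011-(✓)  01-10(✓)  01-11(✓)  0101-(✓)  011-0(✓)  011-1(✓)  0110-(✓)  0111-(✓)  1-000  1-011  1-110(✓)  10-00(✓)  10-01(✓)  100-1  1000-(✓)  101-0(✓)  1010-(✓)  11-11(✓)  1111-(✓)
size-2^2 implicants → --110  -0-00(✓)  -0-01(✓)  -000-(✓)  -01-0  -010-(✓)  -1-11  -111-  0-1-0(✓)  0-1-1(✓)  0-10-(✓)  0-11-(✓)  00-0-(✓)  001--(✓)  01-1-  011--(✓)  10-0-(✓)
size-2^3 implicants → -0-0-  0-1--
Unchecked terms (primes): --110, -0-0-, -01-0, -1-11, -111-, 0-1--, 01-1-, 1-000, 1-011, 100-1
Minterm coverage:
  m4 ⊆ -0-0-,-01-0,0-1--
  m5 ⊆ -0-0-,0-1--
  m6 ⊆ --110,-01-0,0-1--
  m7 ⊆ 0-1-- [E]
  m10 ⊆ 01-1- [E]
  m11 ⊆ -1-11,01-1-
  m12 ⊆ 0-1-- [E]
  m13 ⊆ 0-1-- [E]
  m14 ⊆ --110,-111-,0-1--,01-1-
  m15 ⊆ -1-11,-111-,0-1--,01-1-
  m16 ⊆ -0-0-,1-000
  m17 ⊆ -0-0-,100-1
  m19 ⊆ 1-011,100-1
  m20 ⊆ -0-0-,-01-0
  m21 ⊆ -0-0- [E]
  m22 ⊆ --110,-01-0
  m24 ⊆ 1-000 [E]
  m27 ⊆ -1-11,1-011
  m30 ⊆ --110,-111-
E = {-0-0-, 0-1--, 01-1-, 1-000}

4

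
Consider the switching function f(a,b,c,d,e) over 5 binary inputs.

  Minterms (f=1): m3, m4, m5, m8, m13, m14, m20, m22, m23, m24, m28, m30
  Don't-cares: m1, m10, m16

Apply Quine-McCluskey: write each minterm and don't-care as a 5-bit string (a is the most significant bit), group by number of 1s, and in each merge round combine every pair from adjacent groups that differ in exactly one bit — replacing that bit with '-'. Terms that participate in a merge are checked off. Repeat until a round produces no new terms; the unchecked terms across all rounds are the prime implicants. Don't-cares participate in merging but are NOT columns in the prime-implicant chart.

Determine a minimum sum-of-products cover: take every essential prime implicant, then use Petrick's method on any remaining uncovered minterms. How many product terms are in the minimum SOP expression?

7

[col 0] 00001*, 00011*, 00100*, 00101*, 01000*, 01010*, 01101*, 01110*, 10000*, 10100*, 10110*, 10111*, 11000*, 11100*, 11110*
[col 1] -0100, -1000, -1110, 0-101, 00-01, 000-1, 0010-, 01-10, 010-0, 1-000*, 1-100*, 1-110*, 10-00*, 101-0*, 1011-, 11-00*, 111-0*
[col 2] 1--00, 1-1-0
Prime implicants: -0100, -1000, -1110, 0-101, 00-01, 000-1, 0010-, 01-10, 010-0, 1--00, 1-1-0, 1011-
PI chart (minterm → PIs covering it):
  3 | 000-1  (sole → essential)
  4 | -0100,0010-
  5 | 0-101,00-01,0010-
  8 | -1000,010-0
  13 | 0-101  (sole → essential)
  14 | -1110,01-10
  20 | -0100,1--00,1-1-0
  22 | 1-1-0,1011-
  23 | 1011-  (sole → essential)
  24 | -1000,1--00
  28 | 1--00,1-1-0
  30 | -1110,1-1-0
Essential prime implicants: 0-101, 000-1, 1011-
Petrick residual → -0100, -1000, -1110, 1--00
Minimum SOP uses 7 PIs: b'cd'e' + bc'd'e' + bcde' + a'cd'e + a'b'c'e + ad'e' + ab'cd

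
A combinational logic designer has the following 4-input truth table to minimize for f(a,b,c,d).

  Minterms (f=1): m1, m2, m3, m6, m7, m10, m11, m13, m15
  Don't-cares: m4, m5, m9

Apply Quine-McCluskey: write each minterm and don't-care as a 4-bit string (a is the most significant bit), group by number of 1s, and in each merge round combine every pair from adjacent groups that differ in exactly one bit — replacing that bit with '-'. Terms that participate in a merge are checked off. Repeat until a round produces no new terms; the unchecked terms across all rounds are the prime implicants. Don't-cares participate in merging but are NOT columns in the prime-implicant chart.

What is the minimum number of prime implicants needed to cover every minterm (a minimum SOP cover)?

3

size-2^0 implicants → 0001(✓)  0010(✓)  0011(✓)  0100(✓)  0101(✓)  0110(✓)  0111(✓)  1001(✓)  1010(✓)  1011(✓)  1101(✓)  1111(✓)
size-2^1 implicants → -001(✓)  -010(✓)  -011(✓)  -101(✓)  -111(✓)  0-01(✓)  0-10(✓)  0-11(✓)  00-1(✓)  001-(✓)  01-0(✓)  01-1(✓)  010-(✓)  011-(✓)  1-01(✓)  1-11(✓)  10-1(✓)  101-(✓)  11-1(✓)
size-2^2 implicants → --01(✓)  --11(✓)  -0-1(✓)  -01-  -1-1(✓)  0--1(✓)  0-1-  01--  1--1(✓)
size-2^3 implicants → ---1
Unchecked terms (primes): ---1, -01-, 0-1-, 01--
Minterm coverage:
  m1 ⊆ ---1 [E]
  m2 ⊆ -01-,0-1-
  m3 ⊆ ---1,-01-,0-1-
  m6 ⊆ 0-1-,01--
  m7 ⊆ ---1,0-1-,01--
  m10 ⊆ -01- [E]
  m11 ⊆ ---1,-01-
  m13 ⊆ ---1 [E]
  m15 ⊆ ---1 [E]
E = {---1, -01-}
Petrick residual → 0-1-
Cover = d + b'c + a'c  |cover|=3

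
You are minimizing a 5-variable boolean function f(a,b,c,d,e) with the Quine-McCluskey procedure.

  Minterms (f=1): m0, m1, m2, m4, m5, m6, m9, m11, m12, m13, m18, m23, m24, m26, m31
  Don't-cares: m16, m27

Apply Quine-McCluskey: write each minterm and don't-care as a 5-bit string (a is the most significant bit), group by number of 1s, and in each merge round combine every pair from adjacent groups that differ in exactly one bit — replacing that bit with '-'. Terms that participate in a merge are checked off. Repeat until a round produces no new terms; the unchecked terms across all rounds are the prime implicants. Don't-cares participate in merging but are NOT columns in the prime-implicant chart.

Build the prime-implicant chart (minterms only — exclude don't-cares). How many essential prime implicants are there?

[col 0] 00000*, 00001*, 00010*, 00100*, 00101*, 00110*, 01001*, 01011*, 01100*, 01101*, 10000*, 10010*, 10111*, 11000*, 11010*, 11011*, 11111*
[col 1] -0000*, -0010*, -1011, 0-001*, 0-100*, 0-101*, 00-00*, 00-01*, 00-10*, 000-0*, 0000-*, 001-0*, 0010-*, 01-01*, 010-1, 0110-*, 1-000*, 1-010*, 1-111, 100-0*, 11-11, 110-0*, 1101-
[col 2] -00-0, 0--01, 0-10-, 00--0, 00-0-, 1-0-0
Prime implicants: -00-0, -1011, 0--01, 0-10-, 00--0, 00-0-, 010-1, 1-0-0, 1-111, 11-11, 1101-
PI chart (minterm → PIs covering it):
  0 | -00-0,00--0,00-0-
  1 | 0--01,00-0-
  2 | -00-0,00--0
  4 | 0-10-,00--0,00-0-
  5 | 0--01,0-10-,00-0-
  6 | 00--0  (sole → essential)
  9 | 0--01,010-1
  11 | -1011,010-1
  12 | 0-10-  (sole → essential)
  13 | 0--01,0-10-
  18 | -00-0,1-0-0
  23 | 1-111  (sole → essential)
  24 | 1-0-0  (sole → essential)
  26 | 1-0-0,1101-
  31 | 1-111,11-11
Essential prime implicants: 0-10-, 00--0, 1-0-0, 1-111

4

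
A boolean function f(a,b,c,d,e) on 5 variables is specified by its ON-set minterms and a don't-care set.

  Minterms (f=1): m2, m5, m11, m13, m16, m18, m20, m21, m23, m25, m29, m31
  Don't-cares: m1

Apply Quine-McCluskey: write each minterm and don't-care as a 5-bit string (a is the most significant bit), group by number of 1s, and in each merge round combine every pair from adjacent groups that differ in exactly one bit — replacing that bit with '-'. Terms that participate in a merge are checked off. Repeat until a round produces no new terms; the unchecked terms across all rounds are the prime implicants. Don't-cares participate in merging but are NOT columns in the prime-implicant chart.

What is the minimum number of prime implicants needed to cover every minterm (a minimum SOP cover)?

size-2^0 implicants → 00001(✓)  00010(✓)  00101(✓)  01011  01101(✓)  10000(✓)  10010(✓)  10100(✓)  10101(✓)  10111(✓)  11001(✓)  11101(✓)  11111(✓)
size-2^1 implicants → -0010  -0101(✓)  -1101(✓)  0-101(✓)  00-01  1-101(✓)  1-111(✓)  10-00  100-0  101-1(✓)  1010-  11-01  111-1(✓)
size-2^2 implicants → --101  1-1-1
Unchecked terms (primes): --101, -0010, 00-01, 01011, 1-1-1, 10-00, 100-0, 1010-, 11-01
Minterm coverage:
  m2 ⊆ -0010 [E]
  m5 ⊆ --101,00-01
  m11 ⊆ 01011 [E]
  m13 ⊆ --101 [E]
  m16 ⊆ 10-00,100-0
  m18 ⊆ -0010,100-0
  m20 ⊆ 10-00,1010-
  m21 ⊆ --101,1-1-1,1010-
  m23 ⊆ 1-1-1 [E]
  m25 ⊆ 11-01 [E]
  m29 ⊆ --101,1-1-1,11-01
  m31 ⊆ 1-1-1 [E]
E = {--101, -0010, 01011, 1-1-1, 11-01}
Petrick residual → 10-00
Cover = cd'e + b'c'de' + a'bc'de + ace + ab'd'e' + abd'e  |cover|=6

6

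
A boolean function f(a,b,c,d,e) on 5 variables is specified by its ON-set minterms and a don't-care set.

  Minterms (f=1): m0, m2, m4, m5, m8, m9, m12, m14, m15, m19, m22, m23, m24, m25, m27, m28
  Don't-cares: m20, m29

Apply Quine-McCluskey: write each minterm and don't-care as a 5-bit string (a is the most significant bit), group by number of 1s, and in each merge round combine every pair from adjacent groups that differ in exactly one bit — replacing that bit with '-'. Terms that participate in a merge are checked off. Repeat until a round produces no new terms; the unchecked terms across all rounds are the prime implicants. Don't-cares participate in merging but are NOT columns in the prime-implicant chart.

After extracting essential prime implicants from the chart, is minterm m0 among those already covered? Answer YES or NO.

YES

Round 0: 00000✓ 00010✓ 00100✓ 00101✓ 01000✓ 01001✓ 01100✓ 01110✓ 01111✓ 10011✓ 10100✓ 10110✓ 10111✓ 11000✓ 11001✓ 11011✓ 11100✓ 11101✓
Round 1: -0100✓ -1000✓ -1001✓ -1100✓ 0-000✓ 0-100✓ 00-00✓ 000-0 0010- 01-00✓ 0100-✓ 011-0 0111- 1-011 1-100✓ 10-11 101-0 1011- 11-00✓ 11-01✓ 110-1 1100-✓ 1110-✓
Round 2: --100 -1-00 -100- 0--00 11-0-
PIs = {--100, -1-00, -100-, 0--00, 000-0, 0010-, 011-0, 0111-, 1-011, 10-11, 101-0, 1011-, 11-0-, 110-1}
Coverage chart:
  m0: 0--00,000-0
  m2: 000-0 ←essential
  m4: --100,0--00,0010-
  m5: 0010- ←essential
  m8: -1-00,-100-,0--00
  m9: -100- ←essential
  m12: --100,-1-00,0--00,011-0
  m14: 011-0,0111-
  m15: 0111- ←essential
  m19: 1-011,10-11
  m22: 101-0,1011-
  m23: 10-11,1011-
  m24: -1-00,-100-,11-0-
  m25: -100-,11-0-,110-1
  m27: 1-011,110-1
  m28: --100,-1-00,11-0-
Essential: -100-, 000-0, 0010-, 0111-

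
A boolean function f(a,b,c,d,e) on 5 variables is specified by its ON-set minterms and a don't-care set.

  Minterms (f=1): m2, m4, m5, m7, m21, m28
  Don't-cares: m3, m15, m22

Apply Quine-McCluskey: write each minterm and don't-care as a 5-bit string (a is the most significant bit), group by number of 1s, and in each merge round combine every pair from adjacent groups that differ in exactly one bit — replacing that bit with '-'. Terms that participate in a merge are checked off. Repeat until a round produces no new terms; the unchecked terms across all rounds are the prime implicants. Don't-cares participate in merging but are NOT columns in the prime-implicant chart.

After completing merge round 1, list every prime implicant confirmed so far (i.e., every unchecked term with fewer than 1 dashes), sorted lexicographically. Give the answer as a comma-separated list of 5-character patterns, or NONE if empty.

Round 0: 00010✓ 00011✓ 00100✓ 00101✓ 00111✓ 01111✓ 10101✓ 10110 11100
Round 1: -0101 0-111 00-11 0001- 001-1 0010-
PIs = {-0101, 0-111, 00-11, 0001-, 001-1, 0010-, 10110, 11100}

10110, 11100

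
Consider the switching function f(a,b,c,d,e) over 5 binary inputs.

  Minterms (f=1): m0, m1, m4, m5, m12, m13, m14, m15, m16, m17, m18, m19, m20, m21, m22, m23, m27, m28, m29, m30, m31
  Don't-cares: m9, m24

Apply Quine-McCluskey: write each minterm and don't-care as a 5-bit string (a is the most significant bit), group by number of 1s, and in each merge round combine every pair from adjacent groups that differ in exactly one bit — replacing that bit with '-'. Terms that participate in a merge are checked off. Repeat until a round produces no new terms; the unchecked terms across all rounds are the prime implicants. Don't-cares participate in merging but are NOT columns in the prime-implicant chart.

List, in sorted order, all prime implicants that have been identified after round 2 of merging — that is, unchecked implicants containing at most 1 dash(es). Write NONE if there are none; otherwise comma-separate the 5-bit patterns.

Round 0: 00000✓ 00001✓ 00100✓ 00101✓ 01001✓ 01100✓ 01101✓ 01110✓ 01111✓ 10000✓ 10001✓ 10010✓ 10011✓ 10100✓ 10101✓ 10110✓ 10111✓ 11000✓ 11011✓ 11100✓ 11101✓ 11110✓ 11111✓
Round 1: -0000✓ -0001✓ -0100✓ -0101✓ -1100✓ -1101✓ -1110✓ -1111✓ 0-001✓ 0-100✓ 0-101✓ 00-00✓ 00-01✓ 0000-✓ 0010-✓ 01-01✓ 011-0✓ 011-1✓ 0110-✓ 0111-✓ 1-000✓ 1-011✓ 1-100✓ 1-101✓ 1-110✓ 1-111✓ 10-00✓ 10-01✓ 10-10✓ 10-11✓ 100-0✓ 100-1✓ 1000-✓ 1001-✓ 101-0✓ 101-1✓ 1010-✓ 1011-✓ 11-00✓ 11-11✓ 111-0✓ 111-1✓ 1110-✓ 1111-✓
Round 2: --100✓ --101✓ -0-00✓ -0-01✓ -000-✓ -010-✓ -11-0✓ -11-1✓ -110-✓ -111-✓ 0--01 0-10-✓ 00-0-✓ 011--✓ 1--00 1--11 1-1-0✓ 1-1-1✓ 1-10-✓ 1-11-✓ 10--0✓ 10--1✓ 10-0-✓ 10-1-✓ 100--✓ 101--✓ 111--✓
Round 3: --10- -0-0- -11-- 1-1-- 10---
PIs = {--10-, -0-0-, -11--, 0--01, 1--00, 1--11, 1-1--, 10---}

NONE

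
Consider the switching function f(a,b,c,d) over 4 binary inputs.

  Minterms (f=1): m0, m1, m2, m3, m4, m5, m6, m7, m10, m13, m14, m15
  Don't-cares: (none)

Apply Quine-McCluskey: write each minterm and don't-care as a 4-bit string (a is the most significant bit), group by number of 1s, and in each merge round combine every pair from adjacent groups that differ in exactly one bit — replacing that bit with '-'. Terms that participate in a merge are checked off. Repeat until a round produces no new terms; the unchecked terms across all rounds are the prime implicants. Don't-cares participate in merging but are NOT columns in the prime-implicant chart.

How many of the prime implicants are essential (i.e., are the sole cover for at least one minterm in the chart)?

3

Round 0: 0000✓ 0001✓ 0010✓ 0011✓ 0100✓ 0101✓ 0110✓ 0111✓ 1010✓ 1101✓ 1110✓ 1111✓
Round 1: -010✓ -101✓ -110✓ -111✓ 0-00✓ 0-01✓ 0-10✓ 0-11✓ 00-0✓ 00-1✓ 000-✓ 001-✓ 01-0✓ 01-1✓ 010-✓ 011-✓ 1-10✓ 11-1✓ 111-✓
Round 2: --10 -1-1 -11- 0--0✓ 0--1✓ 0-0-✓ 0-1-✓ 00--✓ 01--✓
Round 3: 0---
PIs = {--10, -1-1, -11-, 0---}
Coverage chart:
  m0: 0--- ←essential
  m1: 0--- ←essential
  m2: --10,0---
  m3: 0--- ←essential
  m4: 0--- ←essential
  m5: -1-1,0---
  m6: --10,-11-,0---
  m7: -1-1,-11-,0---
  m10: --10 ←essential
  m13: -1-1 ←essential
  m14: --10,-11-
  m15: -1-1,-11-
Essential: --10, -1-1, 0---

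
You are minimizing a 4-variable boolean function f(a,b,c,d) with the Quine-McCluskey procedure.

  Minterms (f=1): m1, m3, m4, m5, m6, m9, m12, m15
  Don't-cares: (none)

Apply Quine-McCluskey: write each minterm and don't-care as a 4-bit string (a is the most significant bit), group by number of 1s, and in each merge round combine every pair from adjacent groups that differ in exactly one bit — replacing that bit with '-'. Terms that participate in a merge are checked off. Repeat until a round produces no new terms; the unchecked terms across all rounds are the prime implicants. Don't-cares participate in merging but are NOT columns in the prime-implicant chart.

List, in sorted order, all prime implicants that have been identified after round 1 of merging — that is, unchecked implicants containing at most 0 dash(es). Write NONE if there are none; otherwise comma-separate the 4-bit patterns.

1111

Round 0: 0001✓ 0011✓ 0100✓ 0101✓ 0110✓ 1001✓ 1100✓ 1111
Round 1: -001 -100 0-01 00-1 01-0 010-
PIs = {-001, -100, 0-01, 00-1, 01-0, 010-, 1111}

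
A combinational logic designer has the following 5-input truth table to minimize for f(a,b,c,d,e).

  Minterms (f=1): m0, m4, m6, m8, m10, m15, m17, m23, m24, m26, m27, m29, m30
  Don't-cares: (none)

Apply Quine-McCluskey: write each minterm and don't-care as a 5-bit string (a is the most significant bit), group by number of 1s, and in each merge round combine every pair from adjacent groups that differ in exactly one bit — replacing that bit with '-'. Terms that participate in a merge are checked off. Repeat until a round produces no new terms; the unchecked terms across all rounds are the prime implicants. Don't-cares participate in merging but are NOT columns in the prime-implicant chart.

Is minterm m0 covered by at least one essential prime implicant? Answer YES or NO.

[col 0] 00000*, 00100*, 00110*, 01000*, 01010*, 01111, 10001, 10111, 11000*, 11010*, 11011*, 11101, 11110*
[col 1] -1000*, -1010*, 0-000, 00-00, 001-0, 010-0*, 11-10, 110-0*, 1101-
[col 2] -10-0
Prime implicants: -10-0, 0-000, 00-00, 001-0, 01111, 10001, 10111, 11-10, 1101-, 11101
PI chart (minterm → PIs covering it):
  0 | 0-000,00-00
  4 | 00-00,001-0
  6 | 001-0  (sole → essential)
  8 | -10-0,0-000
  10 | -10-0  (sole → essential)
  15 | 01111  (sole → essential)
  17 | 10001  (sole → essential)
  23 | 10111  (sole → essential)
  24 | -10-0  (sole → essential)
  26 | -10-0,11-10,1101-
  27 | 1101-  (sole → essential)
  29 | 11101  (sole → essential)
  30 | 11-10  (sole → essential)
Essential prime implicants: -10-0, 001-0, 01111, 10001, 10111, 11-10, 1101-, 11101

NO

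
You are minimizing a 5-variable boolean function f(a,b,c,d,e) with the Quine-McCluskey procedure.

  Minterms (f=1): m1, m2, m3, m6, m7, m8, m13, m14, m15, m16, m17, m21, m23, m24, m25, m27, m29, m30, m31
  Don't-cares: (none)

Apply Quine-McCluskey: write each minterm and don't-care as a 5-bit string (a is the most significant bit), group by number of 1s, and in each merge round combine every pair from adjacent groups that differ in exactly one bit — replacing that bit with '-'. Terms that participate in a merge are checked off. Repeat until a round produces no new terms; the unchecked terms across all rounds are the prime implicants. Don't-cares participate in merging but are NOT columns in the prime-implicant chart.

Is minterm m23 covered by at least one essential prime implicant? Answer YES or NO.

NO

[col 0] 00001*, 00010*, 00011*, 00110*, 00111*, 01000*, 01101*, 01110*, 01111*, 10000*, 10001*, 10101*, 10111*, 11000*, 11001*, 11011*, 11101*, 11110*, 11111*
[col 1] -0001, -0111*, -1000, -1101*, -1110*, -1111*, 0-110*, 0-111*, 00-10*, 00-11*, 000-1, 0001-*, 0011-*, 011-1*, 0111-*, 1-000*, 1-001*, 1-101*, 1-111*, 10-01*, 1000-*, 101-1*, 11-01*, 11-11*, 110-1*, 1100-*, 111-1*, 1111-*
[col 2] --111, -11-1, -111-, 0-11-, 00-1-, 1--01, 1-00-, 1-1-1, 11--1
Prime implicants: --111, -0001, -1000, -11-1, -111-, 0-11-, 00-1-, 000-1, 1--01, 1-00-, 1-1-1, 11--1
PI chart (minterm → PIs covering it):
  1 | -0001,000-1
  2 | 00-1-  (sole → essential)
  3 | 00-1-,000-1
  6 | 0-11-,00-1-
  7 | --111,0-11-,00-1-
  8 | -1000  (sole → essential)
  13 | -11-1  (sole → essential)
  14 | -111-,0-11-
  15 | --111,-11-1,-111-,0-11-
  16 | 1-00-  (sole → essential)
  17 | -0001,1--01,1-00-
  21 | 1--01,1-1-1
  23 | --111,1-1-1
  24 | -1000,1-00-
  25 | 1--01,1-00-,11--1
  27 | 11--1  (sole → essential)
  29 | -11-1,1--01,1-1-1,11--1
  30 | -111-  (sole → essential)
  31 | --111,-11-1,-111-,1-1-1,11--1
Essential prime implicants: -1000, -11-1, -111-, 00-1-, 1-00-, 11--1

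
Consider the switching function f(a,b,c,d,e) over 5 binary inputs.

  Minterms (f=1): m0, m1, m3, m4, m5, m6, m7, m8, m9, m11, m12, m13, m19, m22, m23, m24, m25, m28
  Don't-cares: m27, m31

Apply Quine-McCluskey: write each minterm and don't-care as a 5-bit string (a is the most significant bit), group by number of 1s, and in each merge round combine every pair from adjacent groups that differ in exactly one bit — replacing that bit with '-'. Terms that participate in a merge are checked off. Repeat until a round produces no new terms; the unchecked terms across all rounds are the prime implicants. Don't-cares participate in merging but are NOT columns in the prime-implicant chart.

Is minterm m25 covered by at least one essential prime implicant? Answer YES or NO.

NO

Round 0: 00000✓ 00001✓ 00011✓ 00100✓ 00101✓ 00110✓ 00111✓ 01000✓ 01001✓ 01011✓ 01100✓ 01101✓ 10011✓ 10110✓ 10111✓ 11000✓ 11001✓ 11011✓ 11100✓ 11111✓
Round 1: -0011✓ -0110✓ -0111✓ -1000✓ -1001✓ -1011✓ -1100✓ 0-000✓ 0-001✓ 0-011✓ 0-100✓ 0-101✓ 00-00✓ 00-01✓ 00-11✓ 000-1✓ 0000-✓ 001-0✓ 001-1✓ 0010-✓ 0011-✓ 01-00✓ 01-01✓ 010-1✓ 0100-✓ 0110-✓ 1-011✓ 1-111✓ 10-11✓ 1011-✓ 11-00✓ 11-11✓ 110-1✓ 1100-✓
Round 2: --011 -0-11 -011- -1-00 -10-1 -100- 0--00✓ 0--01✓ 0-0-1 0-00-✓ 0-10-✓ 00--1 00-0-✓ 001-- 01-0-✓ 1--11
Round 3: 0--0-
PIs = {--011, -0-11, -011-, -1-00, -10-1, -100-, 0--0-, 0-0-1, 00--1, 001--, 1--11}
Coverage chart:
  m0: 0--0- ←essential
  m1: 0--0-,0-0-1,00--1
  m3: --011,-0-11,0-0-1,00--1
  m4: 0--0-,001--
  m5: 0--0-,00--1,001--
  m6: -011-,001--
  m7: -0-11,-011-,00--1,001--
  m8: -1-00,-100-,0--0-
  m9: -10-1,-100-,0--0-,0-0-1
  m11: --011,-10-1,0-0-1
  m12: -1-00,0--0-
  m13: 0--0- ←essential
  m19: --011,-0-11,1--11
  m22: -011- ←essential
  m23: -0-11,-011-,1--11
  m24: -1-00,-100-
  m25: -10-1,-100-
  m28: -1-00 ←essential
Essential: -011-, -1-00, 0--0-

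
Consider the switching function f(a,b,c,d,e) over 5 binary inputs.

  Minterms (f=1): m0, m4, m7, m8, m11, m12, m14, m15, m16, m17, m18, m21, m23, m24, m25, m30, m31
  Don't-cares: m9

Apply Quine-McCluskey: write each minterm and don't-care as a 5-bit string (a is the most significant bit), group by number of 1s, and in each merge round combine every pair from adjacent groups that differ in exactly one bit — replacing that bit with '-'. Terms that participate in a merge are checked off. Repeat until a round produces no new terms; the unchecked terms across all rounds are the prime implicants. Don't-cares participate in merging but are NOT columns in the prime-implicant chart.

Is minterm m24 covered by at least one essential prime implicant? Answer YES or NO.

NO

size-2^0 implicants → 00000(✓)  00100(✓)  00111(✓)  01000(✓)  01001(✓)  01011(✓)  01100(✓)  01110(✓)  01111(✓)  10000(✓)  10001(✓)  10010(✓)  10101(✓)  10111(✓)  11000(✓)  11001(✓)  11110(✓)  11111(✓)
size-2^1 implicants → -0000(✓)  -0111(✓)  -1000(✓)  -1001(✓)  -1110(✓)  -1111(✓)  0-000(✓)  0-100(✓)  0-111(✓)  00-00(✓)  01-00(✓)  01-11  010-1  0100-(✓)  011-0  0111-(✓)  1-000(✓)  1-001(✓)  1-111(✓)  10-01  100-0  1000-(✓)  101-1  1100-(✓)  1111-(✓)
size-2^2 implicants → --000  --111  -100-  -111-  0--00  1-00-
Unchecked terms (primes): --000, --111, -100-, -111-, 0--00, 01-11, 010-1, 011-0, 1-00-, 10-01, 100-0, 101-1
Minterm coverage:
  m0 ⊆ --000,0--00
  m4 ⊆ 0--00 [E]
  m7 ⊆ --111 [E]
  m8 ⊆ --000,-100-,0--00
  m11 ⊆ 01-11,010-1
  m12 ⊆ 0--00,011-0
  m14 ⊆ -111-,011-0
  m15 ⊆ --111,-111-,01-11
  m16 ⊆ --000,1-00-,100-0
  m17 ⊆ 1-00-,10-01
  m18 ⊆ 100-0 [E]
  m21 ⊆ 10-01,101-1
  m23 ⊆ --111,101-1
  m24 ⊆ --000,-100-,1-00-
  m25 ⊆ -100-,1-00-
  m30 ⊆ -111- [E]
  m31 ⊆ --111,-111-
E = {--111, -111-, 0--00, 100-0}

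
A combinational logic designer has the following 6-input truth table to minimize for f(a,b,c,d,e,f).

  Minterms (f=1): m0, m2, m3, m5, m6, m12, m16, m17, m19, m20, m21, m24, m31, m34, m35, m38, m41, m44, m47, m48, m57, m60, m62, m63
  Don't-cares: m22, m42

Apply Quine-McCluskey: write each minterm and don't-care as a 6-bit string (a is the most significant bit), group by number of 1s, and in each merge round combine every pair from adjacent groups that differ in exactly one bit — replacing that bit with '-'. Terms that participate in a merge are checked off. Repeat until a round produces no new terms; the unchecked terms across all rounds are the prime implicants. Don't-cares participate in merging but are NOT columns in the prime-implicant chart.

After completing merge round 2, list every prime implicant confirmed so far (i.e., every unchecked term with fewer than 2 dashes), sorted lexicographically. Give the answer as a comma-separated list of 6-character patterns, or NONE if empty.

-01100, -10000, -11111, 0-0000, 0-0011, 0-0101, 0-0110, 0000-0, 01-000, 0100-1, 0101-0, 1-1001, 1-1100, 1-1111, 10-010, 1111-0, 11111-

size-2^0 implicants → 000000(✓)  000010(✓)  000011(✓)  000101(✓)  000110(✓)  001100(✓)  010000(✓)  010001(✓)  010011(✓)  010100(✓)  010101(✓)  010110(✓)  011000(✓)  011111(✓)  100010(✓)  100011(✓)  100110(✓)  101001(✓)  101010(✓)  101100(✓)  101111(✓)  110000(✓)  111001(✓)  111100(✓)  111110(✓)  111111(✓)
size-2^1 implicants → -00010(✓)  -00011(✓)  -00110(✓)  -01100  -10000  -11111  0-0000  0-0011  0-0101  0-0110  000-10(✓)  0000-0  00001-(✓)  01-000  010-00(✓)  010-01(✓)  0100-1  01000-(✓)  0101-0  01010-(✓)  1-1001  1-1100  1-1111  10-010  100-10(✓)  10001-(✓)  1111-0  11111-
size-2^2 implicants → -00-10  -0001-  010-0-
Unchecked terms (primes): -00-10, -0001-, -01100, -10000, -11111, 0-0000, 0-0011, 0-0101, 0-0110, 0000-0, 01-000, 010-0-, 0100-1, 0101-0, 1-1001, 1-1100, 1-1111, 10-010, 1111-0, 11111-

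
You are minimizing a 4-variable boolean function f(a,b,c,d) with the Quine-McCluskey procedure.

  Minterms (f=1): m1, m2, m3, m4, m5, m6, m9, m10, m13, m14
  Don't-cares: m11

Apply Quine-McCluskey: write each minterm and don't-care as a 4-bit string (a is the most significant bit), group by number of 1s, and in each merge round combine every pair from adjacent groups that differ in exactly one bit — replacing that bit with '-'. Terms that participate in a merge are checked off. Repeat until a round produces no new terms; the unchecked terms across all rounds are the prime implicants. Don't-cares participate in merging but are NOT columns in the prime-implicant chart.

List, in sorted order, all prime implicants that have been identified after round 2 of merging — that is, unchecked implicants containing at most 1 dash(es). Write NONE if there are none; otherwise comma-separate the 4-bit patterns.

[col 0] 0001*, 0010*, 0011*, 0100*, 0101*, 0110*, 1001*, 1010*, 1011*, 1101*, 1110*
[col 1] -001*, -010*, -011*, -101*, -110*, 0-01*, 0-10*, 00-1*, 001-*, 01-0, 010-, 1-01*, 1-10*, 10-1*, 101-*
[col 2] --01, --10, -0-1, -01-
Prime implicants: --01, --10, -0-1, -01-, 01-0, 010-

01-0, 010-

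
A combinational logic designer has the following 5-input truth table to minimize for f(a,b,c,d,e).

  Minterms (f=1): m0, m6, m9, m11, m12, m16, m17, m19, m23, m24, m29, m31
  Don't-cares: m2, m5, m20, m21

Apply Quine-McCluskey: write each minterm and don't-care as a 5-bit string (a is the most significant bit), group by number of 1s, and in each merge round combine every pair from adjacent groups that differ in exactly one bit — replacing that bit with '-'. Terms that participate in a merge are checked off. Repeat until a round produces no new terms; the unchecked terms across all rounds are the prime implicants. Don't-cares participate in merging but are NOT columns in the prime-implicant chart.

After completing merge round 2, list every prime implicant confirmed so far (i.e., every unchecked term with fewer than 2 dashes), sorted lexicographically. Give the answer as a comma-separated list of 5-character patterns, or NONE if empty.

Round 0: 00000✓ 00010✓ 00101✓ 00110✓ 01001✓ 01011✓ 01100 10000✓ 10001✓ 10011✓ 10100✓ 10101✓ 10111✓ 11000✓ 11101✓ 11111✓
Round 1: -0000 -0101 00-10 000-0 010-1 1-000 1-101✓ 1-111✓ 10-00✓ 10-01✓ 10-11✓ 100-1✓ 1000-✓ 101-1✓ 1010-✓ 111-1✓
Round 2: 1-1-1 10--1 10-0-
PIs = {-0000, -0101, 00-10, 000-0, 010-1, 01100, 1-000, 1-1-1, 10--1, 10-0-}

-0000, -0101, 00-10, 000-0, 010-1, 01100, 1-000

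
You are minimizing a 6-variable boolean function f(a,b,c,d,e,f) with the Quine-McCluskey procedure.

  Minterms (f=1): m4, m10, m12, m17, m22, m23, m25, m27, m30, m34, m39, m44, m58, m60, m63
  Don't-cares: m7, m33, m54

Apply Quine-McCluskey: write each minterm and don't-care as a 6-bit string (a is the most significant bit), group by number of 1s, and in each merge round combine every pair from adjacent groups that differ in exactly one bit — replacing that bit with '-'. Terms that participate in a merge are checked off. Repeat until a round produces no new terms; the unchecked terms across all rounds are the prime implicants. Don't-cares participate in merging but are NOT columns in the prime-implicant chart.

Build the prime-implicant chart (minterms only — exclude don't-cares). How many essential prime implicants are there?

size-2^0 implicants → 000100(✓)  000111(✓)  001010  001100(✓)  010001(✓)  010110(✓)  010111(✓)  011001(✓)  011011(✓)  011110(✓)  100001  100010  100111(✓)  101100(✓)  110110(✓)  111010  111100(✓)  111111
size-2^1 implicants → -00111  -01100  -10110  0-0111  00-100  01-001  01-110  01011-  0110-1  1-1100
Unchecked terms (primes): -00111, -01100, -10110, 0-0111, 00-100, 001010, 01-001, 01-110, 01011-, 0110-1, 1-1100, 100001, 100010, 111010, 111111
Minterm coverage:
  m4 ⊆ 00-100 [E]
  m10 ⊆ 001010 [E]
  m12 ⊆ -01100,00-100
  m17 ⊆ 01-001 [E]
  m22 ⊆ -10110,01-110,01011-
  m23 ⊆ 0-0111,01011-
  m25 ⊆ 01-001,0110-1
  m27 ⊆ 0110-1 [E]
  m30 ⊆ 01-110 [E]
  m34 ⊆ 100010 [E]
  m39 ⊆ -00111 [E]
  m44 ⊆ -01100,1-1100
  m58 ⊆ 111010 [E]
  m60 ⊆ 1-1100 [E]
  m63 ⊆ 111111 [E]
E = {-00111, 00-100, 001010, 01-001, 01-110, 0110-1, 1-1100, 100010, 111010, 111111}

10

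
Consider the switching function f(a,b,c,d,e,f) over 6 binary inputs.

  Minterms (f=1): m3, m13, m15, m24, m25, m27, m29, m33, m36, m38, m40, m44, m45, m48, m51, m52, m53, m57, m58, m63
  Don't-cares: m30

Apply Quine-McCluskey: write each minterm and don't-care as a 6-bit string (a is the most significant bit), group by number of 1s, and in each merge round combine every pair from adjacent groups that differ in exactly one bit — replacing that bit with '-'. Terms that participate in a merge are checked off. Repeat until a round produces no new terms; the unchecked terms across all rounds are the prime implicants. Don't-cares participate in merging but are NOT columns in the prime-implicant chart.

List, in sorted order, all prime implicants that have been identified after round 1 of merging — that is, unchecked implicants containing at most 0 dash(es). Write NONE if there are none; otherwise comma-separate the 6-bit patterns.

000011, 011110, 100001, 110011, 111010, 111111

[col 0] 000011, 001101*, 001111*, 011000*, 011001*, 011011*, 011101*, 011110, 100001, 100100*, 100110*, 101000*, 101100*, 101101*, 110000*, 110011, 110100*, 110101*, 111001*, 111010, 111111
[col 1] -01101, -11001, 0-1101, 0011-1, 011-01, 0110-1, 01100-, 1-0100, 10-100, 1001-0, 101-00, 10110-, 110-00, 11010-
Prime implicants: -01101, -11001, 0-1101, 000011, 0011-1, 011-01, 0110-1, 01100-, 011110, 1-0100, 10-100, 100001, 1001-0, 101-00, 10110-, 110-00, 110011, 11010-, 111010, 111111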